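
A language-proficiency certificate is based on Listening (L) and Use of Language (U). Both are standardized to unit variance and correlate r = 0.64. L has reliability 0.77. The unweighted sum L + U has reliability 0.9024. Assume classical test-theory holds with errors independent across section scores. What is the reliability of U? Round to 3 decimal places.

Var(L+U) = 2 + 2·0.64 = 3.280.
True-score variance = ρ_L + ρ_U + 2·0.64, so 0.9024 = (0.77 + ρ_U + 1.28) / 3.280.
ρ_U = 0.9024·3.280 − 0.77 − 1.28 = 0.910.

0.910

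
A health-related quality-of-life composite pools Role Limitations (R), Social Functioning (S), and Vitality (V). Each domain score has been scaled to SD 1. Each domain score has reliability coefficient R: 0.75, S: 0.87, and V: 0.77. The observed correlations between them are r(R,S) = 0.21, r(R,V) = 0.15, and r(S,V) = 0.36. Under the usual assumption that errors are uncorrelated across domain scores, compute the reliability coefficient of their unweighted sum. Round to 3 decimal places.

Var(R+S+V) = 3 + 2·[0.21 + 0.15 + 0.36] = 3 + 1.44 = 4.44.
Because errors are independent across components, Cov(Tᵢ,Tⱼ) = Cov(Xᵢ,Xⱼ); the off-diagonal part of the true-score variance is the same as above.
True-score variance = [0.75 + 0.87 + 0.77] + 1.44 = 2.39 + 1.44 = 3.83.
Reliability = 3.83 / 4.44 = 0.863.

0.863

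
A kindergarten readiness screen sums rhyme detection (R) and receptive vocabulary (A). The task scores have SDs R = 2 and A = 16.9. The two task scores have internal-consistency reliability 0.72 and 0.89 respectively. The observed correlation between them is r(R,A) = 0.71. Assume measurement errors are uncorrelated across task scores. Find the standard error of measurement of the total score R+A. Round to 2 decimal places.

5.70

Var(total) = 289.61 + 47.996 = 337.606.
True-score variance = 257.073 + 47.996 = 305.069, so reliability = 0.9036.
Error variance = 337.606 − 305.069 = 32.5371; SEM = √32.5371 = 5.70.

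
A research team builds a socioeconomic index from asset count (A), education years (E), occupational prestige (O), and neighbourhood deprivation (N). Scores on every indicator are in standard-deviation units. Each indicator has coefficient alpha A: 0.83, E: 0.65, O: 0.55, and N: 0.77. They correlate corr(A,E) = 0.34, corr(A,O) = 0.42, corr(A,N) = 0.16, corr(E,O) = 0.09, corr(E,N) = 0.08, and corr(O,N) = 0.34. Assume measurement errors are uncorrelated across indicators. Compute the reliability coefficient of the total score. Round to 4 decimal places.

Var(A+E+O+N) = 4 + 2·[0.34 + 0.42 + 0.16 + 0.09 + 0.08 + 0.34] = 4 + 2.86 = 6.86.
Under uncorrelated errors the observed covariances equal the true-score covariances, so only the own-variance terms attenuate.
True-score variance = [0.83 + 0.65 + 0.55 + 0.77] + 2.86 = 2.8 + 2.86 = 5.66.
Reliability = 5.66 / 6.86 = 0.8251.

0.8251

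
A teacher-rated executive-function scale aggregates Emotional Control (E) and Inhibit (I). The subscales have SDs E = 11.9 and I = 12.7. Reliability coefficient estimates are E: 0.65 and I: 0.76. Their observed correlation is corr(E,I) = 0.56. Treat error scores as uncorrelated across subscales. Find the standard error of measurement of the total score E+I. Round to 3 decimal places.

Var(total) = 302.9 + 169.266 = 472.166.
True-score variance = 214.627 + 169.266 = 383.893, so reliability = 0.8130.
Error variance = 472.166 − 383.893 = 88.2731; SEM = √88.2731 = 9.395.

9.395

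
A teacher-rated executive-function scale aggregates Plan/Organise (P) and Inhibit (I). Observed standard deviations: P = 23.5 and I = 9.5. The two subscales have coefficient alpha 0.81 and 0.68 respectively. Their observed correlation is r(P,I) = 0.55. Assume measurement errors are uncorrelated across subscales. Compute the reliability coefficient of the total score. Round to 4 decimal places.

Var(P+I) = 23.5² + 9.5² + 2·[23.5·9.5·0.55] = 642.5 + 245.575 = 888.075.
Under uncorrelated errors the observed covariances equal the true-score covariances, so only the own-variance terms attenuate.
True-score variance = [23.5²·0.81 + 9.5²·0.68] + 245.575 = 508.693 + 245.575 = 754.268.
Reliability = 754.268 / 888.075 = 0.8493.

0.8493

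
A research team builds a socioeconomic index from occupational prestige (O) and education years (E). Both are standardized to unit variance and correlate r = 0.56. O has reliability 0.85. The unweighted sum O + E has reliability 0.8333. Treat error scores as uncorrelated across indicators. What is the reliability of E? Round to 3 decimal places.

Var(O+E) = 2 + 2·0.56 = 3.120.
True-score variance = ρ_O + ρ_E + 2·0.56, so 0.8333 = (0.85 + ρ_E + 1.12) / 3.120.
ρ_E = 0.8333·3.120 − 0.85 − 1.12 = 0.630.

0.630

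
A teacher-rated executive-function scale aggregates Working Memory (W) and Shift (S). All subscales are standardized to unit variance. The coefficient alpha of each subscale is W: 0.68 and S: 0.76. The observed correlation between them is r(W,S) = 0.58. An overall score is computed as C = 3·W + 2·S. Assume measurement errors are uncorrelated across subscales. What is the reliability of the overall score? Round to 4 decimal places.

0.8076

Var(C) = 3² + 2² + 2·[6·0.58] = 13 + 6.96 = 19.96.
Because errors are independent across components, Cov(Tᵢ,Tⱼ) = Cov(Xᵢ,Xⱼ); the off-diagonal part of the true-score variance is the same as above.
True-score variance = [3²·0.68 + 2²·0.76] + 6.96 = 9.16 + 6.96 = 16.12.
Reliability = 16.12 / 19.96 = 0.8076.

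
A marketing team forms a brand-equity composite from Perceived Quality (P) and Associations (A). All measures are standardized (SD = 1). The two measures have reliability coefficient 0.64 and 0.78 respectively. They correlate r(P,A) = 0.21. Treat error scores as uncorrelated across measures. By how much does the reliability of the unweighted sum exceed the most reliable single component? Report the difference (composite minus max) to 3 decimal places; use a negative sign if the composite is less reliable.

-0.020

Var(sum) = 2 + 0.42 = 2.42; true-score variance = 1.42 + 0.42 = 1.84; composite reliability = 0.7603.
Max component reliability = 0.7800.
Difference = 0.7603 − 0.7800 = -0.020.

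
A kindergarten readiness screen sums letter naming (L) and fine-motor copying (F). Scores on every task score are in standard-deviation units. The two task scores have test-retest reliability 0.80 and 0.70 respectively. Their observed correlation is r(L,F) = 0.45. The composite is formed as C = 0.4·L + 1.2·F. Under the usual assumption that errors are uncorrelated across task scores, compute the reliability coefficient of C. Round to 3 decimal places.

Var(C) = 0.4² + 1.2² + 2·[0.48·0.45] = 1.6 + 0.432 = 2.032.
Because errors are independent across components, Cov(Tᵢ,Tⱼ) = Cov(Xᵢ,Xⱼ); the off-diagonal part of the true-score variance is the same as above.
True-score variance = [0.4²·0.80 + 1.2²·0.70] + 0.432 = 1.136 + 0.432 = 1.568.
Reliability = 1.568 / 2.032 = 0.772.

0.772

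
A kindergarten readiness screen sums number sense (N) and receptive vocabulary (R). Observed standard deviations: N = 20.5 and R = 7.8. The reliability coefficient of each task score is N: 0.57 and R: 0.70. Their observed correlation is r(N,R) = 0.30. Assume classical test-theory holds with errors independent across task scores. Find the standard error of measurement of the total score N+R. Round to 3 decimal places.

Var(total) = 481.09 + 95.94 = 577.03.
True-score variance = 282.13 + 95.94 = 378.07, so reliability = 0.6552.
Error variance = 577.03 − 378.07 = 198.959; SEM = √198.959 = 14.105.

14.105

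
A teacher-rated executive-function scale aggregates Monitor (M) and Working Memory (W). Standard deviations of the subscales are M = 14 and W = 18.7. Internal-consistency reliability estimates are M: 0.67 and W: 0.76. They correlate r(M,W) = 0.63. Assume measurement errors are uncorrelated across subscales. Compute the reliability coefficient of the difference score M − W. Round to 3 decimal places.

0.311

Var(M−W) = 14² + 18.7² − 2·14·18.7·0.63 = 545.69 − 329.868 = 215.822.
Because errors are independent across components, Cov(Tᵢ,Tⱼ) = Cov(Xᵢ,Xⱼ); the off-diagonal part of the true-score variance is the same as above.
True-score variance = [14²·0.67 + 18.7²·0.76] − 329.868 = 397.084 − 329.868 = 67.2164.
Reliability = 67.2164 / 215.822 = 0.311.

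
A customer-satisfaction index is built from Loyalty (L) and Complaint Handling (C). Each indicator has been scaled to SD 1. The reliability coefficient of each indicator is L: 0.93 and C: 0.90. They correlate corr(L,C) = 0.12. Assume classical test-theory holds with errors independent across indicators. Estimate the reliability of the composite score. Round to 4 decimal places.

Var(L+C) = 2 + 2·[0.12] = 2 + 0.24 = 2.24.
Under uncorrelated errors the observed covariances equal the true-score covariances, so only the own-variance terms attenuate.
True-score variance = [0.93 + 0.90] + 0.24 = 1.83 + 0.24 = 2.07.
Reliability = 2.07 / 2.24 = 0.9241.

0.9241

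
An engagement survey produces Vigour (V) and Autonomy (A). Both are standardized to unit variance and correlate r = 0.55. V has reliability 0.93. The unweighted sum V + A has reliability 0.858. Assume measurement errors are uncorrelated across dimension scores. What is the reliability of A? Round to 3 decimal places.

0.630

Var(V+A) = 2 + 2·0.55 = 3.100.
True-score variance = ρ_V + ρ_A + 2·0.55, so 0.858 = (0.93 + ρ_A + 1.10) / 3.100.
ρ_A = 0.858·3.100 − 0.93 − 1.10 = 0.630.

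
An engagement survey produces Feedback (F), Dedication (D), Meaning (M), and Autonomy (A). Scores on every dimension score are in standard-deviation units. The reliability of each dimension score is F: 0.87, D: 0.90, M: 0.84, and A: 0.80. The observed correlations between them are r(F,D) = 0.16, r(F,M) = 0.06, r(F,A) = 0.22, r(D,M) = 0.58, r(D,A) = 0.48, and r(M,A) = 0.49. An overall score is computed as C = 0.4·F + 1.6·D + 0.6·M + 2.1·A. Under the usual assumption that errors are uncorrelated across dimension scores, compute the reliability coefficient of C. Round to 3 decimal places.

0.911

Var(C) = 0.4² + 1.6² + 0.6² + 2.1² + 2·[0.64·0.16 + 0.24·0.06 + 0.84·0.22 + 0.96·0.58 + 3.36·0.48 + 1.26·0.49] = 7.49 + 6.1772 = 13.6672.
Because errors are independent across components, Cov(Tᵢ,Tⱼ) = Cov(Xᵢ,Xⱼ); the off-diagonal part of the true-score variance is the same as above.
True-score variance = [0.4²·0.87 + 1.6²·0.90 + 0.6²·0.84 + 2.1²·0.80] + 6.1772 = 6.2736 + 6.1772 = 12.4508.
Reliability = 12.4508 / 13.6672 = 0.911.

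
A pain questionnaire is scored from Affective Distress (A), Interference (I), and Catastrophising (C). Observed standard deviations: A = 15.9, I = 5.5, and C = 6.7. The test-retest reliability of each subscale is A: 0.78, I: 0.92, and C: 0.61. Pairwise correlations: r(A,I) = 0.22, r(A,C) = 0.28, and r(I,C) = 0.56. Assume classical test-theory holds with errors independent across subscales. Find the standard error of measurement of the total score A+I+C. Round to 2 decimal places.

Var(total) = 327.95 + 139.407 = 467.357.
True-score variance = 252.405 + 139.407 = 391.812, so reliability = 0.8384.
Error variance = 467.357 − 391.812 = 75.5453; SEM = √75.5453 = 8.69.

8.69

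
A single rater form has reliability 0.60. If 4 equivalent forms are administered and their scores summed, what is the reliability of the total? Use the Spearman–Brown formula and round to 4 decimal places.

ρ_k = kρ / (1 + (k−1)ρ) = 4·0.60 / (1 + 3·0.60) = 2.400 / 2.800 = 0.8571.

0.8571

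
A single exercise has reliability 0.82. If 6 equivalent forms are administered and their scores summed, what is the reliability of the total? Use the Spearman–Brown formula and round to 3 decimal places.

ρ_k = kρ / (1 + (k−1)ρ) = 6·0.82 / (1 + 5·0.82) = 4.920 / 5.100 = 0.965.

0.965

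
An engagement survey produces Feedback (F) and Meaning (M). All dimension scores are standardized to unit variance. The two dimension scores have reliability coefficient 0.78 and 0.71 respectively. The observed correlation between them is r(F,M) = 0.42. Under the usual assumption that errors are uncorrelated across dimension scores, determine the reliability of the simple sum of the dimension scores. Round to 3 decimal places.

0.820

Var(F+M) = 2 + 2·[0.42] = 2 + 0.84 = 2.84.
With uncorrelated errors the cross-covariances are all true-score covariance, so they carry over unchanged; only the diagonal terms shrink to ρᵢσᵢ².
True-score variance = [0.78 + 0.71] + 0.84 = 1.49 + 0.84 = 2.33.
Reliability = 2.33 / 2.84 = 0.820.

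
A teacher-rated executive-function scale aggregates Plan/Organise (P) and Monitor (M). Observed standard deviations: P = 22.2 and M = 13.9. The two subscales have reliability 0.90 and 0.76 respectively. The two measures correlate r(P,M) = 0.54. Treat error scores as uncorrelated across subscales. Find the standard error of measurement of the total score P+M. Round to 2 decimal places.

9.78

Var(total) = 686.05 + 333.266 = 1019.32.
True-score variance = 590.396 + 333.266 = 923.662, so reliability = 0.9062.
Error variance = 1019.32 − 923.662 = 95.6544; SEM = √95.6544 = 9.78.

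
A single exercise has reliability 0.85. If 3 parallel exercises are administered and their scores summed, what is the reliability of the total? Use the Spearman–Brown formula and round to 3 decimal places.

0.944

ρ_k = kρ / (1 + (k−1)ρ) = 3·0.85 / (1 + 2·0.85) = 2.550 / 2.700 = 0.944.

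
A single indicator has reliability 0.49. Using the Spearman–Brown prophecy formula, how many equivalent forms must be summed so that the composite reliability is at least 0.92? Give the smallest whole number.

12

k ≥ ρ*(1−ρ₁)/(ρ₁(1−ρ*)) = 0.92·0.51 / (0.49·0.08) = 11.969.
Smallest integer k = 12.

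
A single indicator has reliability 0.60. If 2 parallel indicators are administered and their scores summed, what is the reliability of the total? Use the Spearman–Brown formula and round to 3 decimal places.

ρ_k = kρ / (1 + (k−1)ρ) = 2·0.60 / (1 + 1·0.60) = 1.200 / 1.600 = 0.750.

0.750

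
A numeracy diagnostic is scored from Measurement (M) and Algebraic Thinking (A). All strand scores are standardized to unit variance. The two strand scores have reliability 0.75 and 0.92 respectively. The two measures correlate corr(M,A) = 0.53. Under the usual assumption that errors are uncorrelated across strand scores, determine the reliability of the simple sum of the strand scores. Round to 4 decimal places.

Var(M+A) = 2 + 2·[0.53] = 2 + 1.06 = 3.06.
With uncorrelated errors the cross-covariances are all true-score covariance, so they carry over unchanged; only the diagonal terms shrink to ρᵢσᵢ².
True-score variance = [0.75 + 0.92] + 1.06 = 1.67 + 1.06 = 2.73.
Reliability = 2.73 / 3.06 = 0.8922.

0.8922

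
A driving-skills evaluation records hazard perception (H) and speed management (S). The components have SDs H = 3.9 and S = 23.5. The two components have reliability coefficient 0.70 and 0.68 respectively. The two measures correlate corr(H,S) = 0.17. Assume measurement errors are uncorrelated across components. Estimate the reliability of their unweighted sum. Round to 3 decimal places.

Var(H+S) = 3.9² + 23.5² + 2·[3.9·23.5·0.17] = 567.46 + 31.161 = 598.621.
Under uncorrelated errors the observed covariances equal the true-score covariances, so only the own-variance terms attenuate.
True-score variance = [3.9²·0.70 + 23.5²·0.68] + 31.161 = 386.177 + 31.161 = 417.338.
Reliability = 417.338 / 598.621 = 0.697.

0.697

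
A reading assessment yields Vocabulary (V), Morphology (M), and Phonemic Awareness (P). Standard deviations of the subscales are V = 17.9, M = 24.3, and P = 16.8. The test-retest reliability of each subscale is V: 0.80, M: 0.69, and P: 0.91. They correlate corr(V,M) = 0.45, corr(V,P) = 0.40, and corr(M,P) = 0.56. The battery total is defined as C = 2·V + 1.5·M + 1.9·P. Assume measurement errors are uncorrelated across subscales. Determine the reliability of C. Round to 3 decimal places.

Var(C) = 2²·17.9² + 1.5²·24.3² + 1.9²·16.8² + 2·[3·17.9·24.3·0.45 + 3.8·17.9·16.8·0.40 + 2.85·24.3·16.8·0.56] = 3629.13 + 3391.71 = 7020.84.
Under uncorrelated errors the observed covariances equal the true-score covariances, so only the own-variance terms attenuate.
True-score variance = [2²·17.9²·0.80 + 1.5²·24.3²·0.69 + 1.9²·16.8²·0.91] + 3391.71 = 2869.23 + 3391.71 = 6260.94.
Reliability = 6260.94 / 7020.84 = 0.892.

0.892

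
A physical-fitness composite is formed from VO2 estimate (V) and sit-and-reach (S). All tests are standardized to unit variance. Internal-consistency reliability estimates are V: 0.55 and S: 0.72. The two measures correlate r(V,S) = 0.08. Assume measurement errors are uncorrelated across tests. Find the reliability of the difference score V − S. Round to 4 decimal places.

Var(V−S) = 1 + 1 − 2·0.08 = 2 − 0.16 = 1.84.
Because errors are independent across components, Cov(Tᵢ,Tⱼ) = Cov(Xᵢ,Xⱼ); the off-diagonal part of the true-score variance is the same as above.
True-score variance = [0.55 + 0.72] − 0.16 = 1.27 − 0.16 = 1.11.
Reliability = 1.11 / 1.84 = 0.6033.

0.6033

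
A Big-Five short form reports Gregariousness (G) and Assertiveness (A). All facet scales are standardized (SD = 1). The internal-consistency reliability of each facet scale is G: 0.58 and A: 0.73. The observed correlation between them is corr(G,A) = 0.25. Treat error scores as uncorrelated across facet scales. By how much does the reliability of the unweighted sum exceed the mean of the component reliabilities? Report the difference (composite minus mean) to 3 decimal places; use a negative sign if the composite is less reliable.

Var(sum) = 2 + 0.5 = 2.5; true-score variance = 1.31 + 0.5 = 1.81; composite reliability = 0.7240.
Mean component reliability = 0.6550.
Difference = 0.7240 − 0.6550 = 0.069.

0.069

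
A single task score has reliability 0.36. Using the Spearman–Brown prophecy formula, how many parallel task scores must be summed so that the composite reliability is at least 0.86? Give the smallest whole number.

11

k ≥ ρ*(1−ρ₁)/(ρ₁(1−ρ*)) = 0.86·0.64 / (0.36·0.14) = 10.921.
Smallest integer k = 11.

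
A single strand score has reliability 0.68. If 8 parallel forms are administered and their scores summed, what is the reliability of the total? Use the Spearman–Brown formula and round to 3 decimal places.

ρ_k = kρ / (1 + (k−1)ρ) = 8·0.68 / (1 + 7·0.68) = 5.440 / 5.760 = 0.944.

0.944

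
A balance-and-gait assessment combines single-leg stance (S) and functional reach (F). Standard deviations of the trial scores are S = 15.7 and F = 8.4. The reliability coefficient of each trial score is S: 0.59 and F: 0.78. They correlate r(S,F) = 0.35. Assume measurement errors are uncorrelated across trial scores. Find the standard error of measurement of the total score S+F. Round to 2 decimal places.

Var(total) = 317.05 + 92.316 = 409.366.
True-score variance = 200.466 + 92.316 = 292.782, so reliability = 0.7152.
Error variance = 409.366 − 292.782 = 116.584; SEM = √116.584 = 10.80.

10.80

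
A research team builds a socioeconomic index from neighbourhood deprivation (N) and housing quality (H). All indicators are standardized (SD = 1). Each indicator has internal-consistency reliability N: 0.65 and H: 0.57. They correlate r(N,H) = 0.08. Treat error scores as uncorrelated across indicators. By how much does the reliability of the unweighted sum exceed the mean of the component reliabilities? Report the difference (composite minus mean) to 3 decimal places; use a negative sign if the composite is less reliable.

Var(sum) = 2 + 0.16 = 2.16; true-score variance = 1.22 + 0.16 = 1.38; composite reliability = 0.6389.
Mean component reliability = 0.6100.
Difference = 0.6389 − 0.6100 = 0.029.

0.029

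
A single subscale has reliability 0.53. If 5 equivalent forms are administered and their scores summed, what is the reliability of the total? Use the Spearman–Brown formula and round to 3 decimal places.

ρ_k = kρ / (1 + (k−1)ρ) = 5·0.53 / (1 + 4·0.53) = 2.650 / 3.120 = 0.849.

0.849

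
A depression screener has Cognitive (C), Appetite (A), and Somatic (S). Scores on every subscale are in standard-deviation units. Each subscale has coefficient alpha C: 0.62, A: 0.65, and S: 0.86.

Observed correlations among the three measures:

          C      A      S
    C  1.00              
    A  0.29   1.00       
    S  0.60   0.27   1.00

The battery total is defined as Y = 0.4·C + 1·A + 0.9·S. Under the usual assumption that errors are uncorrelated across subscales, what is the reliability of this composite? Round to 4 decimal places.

Var(Y) = 0.4² + 1 + 0.9² + 2·[0.4·0.29 + 0.36·0.60 + 0.9·0.27] = 1.97 + 1.15 = 3.12.
With uncorrelated errors the cross-covariances are all true-score covariance, so they carry over unchanged; only the diagonal terms shrink to ρᵢσᵢ².
True-score variance = [0.4²·0.62 + 0.65 + 0.9²·0.86] + 1.15 = 1.4458 + 1.15 = 2.5958.
Reliability = 2.5958 / 3.12 = 0.8320.

0.8320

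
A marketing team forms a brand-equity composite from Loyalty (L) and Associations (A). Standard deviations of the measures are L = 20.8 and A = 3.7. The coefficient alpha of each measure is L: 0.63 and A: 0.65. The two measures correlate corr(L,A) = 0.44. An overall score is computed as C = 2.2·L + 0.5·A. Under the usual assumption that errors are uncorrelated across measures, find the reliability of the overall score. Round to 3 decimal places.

Var(C) = 2.2²·20.8² + 0.5²·3.7² + 2·[1.1·20.8·3.7·0.44] = 2097.4 + 74.4973 = 2171.9.
Under uncorrelated errors the observed covariances equal the true-score covariances, so only the own-variance terms attenuate.
True-score variance = [2.2²·20.8²·0.63 + 0.5²·3.7²·0.65] + 74.4973 = 1321.43 + 74.4973 = 1395.93.
Reliability = 1395.93 / 2171.9 = 0.643.

0.643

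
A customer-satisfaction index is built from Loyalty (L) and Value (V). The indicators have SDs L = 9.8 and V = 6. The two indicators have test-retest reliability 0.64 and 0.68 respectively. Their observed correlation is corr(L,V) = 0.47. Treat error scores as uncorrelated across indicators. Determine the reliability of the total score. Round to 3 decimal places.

0.754

Var(L+V) = 9.8² + 6² + 2·[9.8·6·0.47] = 132.04 + 55.272 = 187.312.
Because errors are independent across components, Cov(Tᵢ,Tⱼ) = Cov(Xᵢ,Xⱼ); the off-diagonal part of the true-score variance is the same as above.
True-score variance = [9.8²·0.64 + 6²·0.68] + 55.272 = 85.9456 + 55.272 = 141.218.
Reliability = 141.218 / 187.312 = 0.754.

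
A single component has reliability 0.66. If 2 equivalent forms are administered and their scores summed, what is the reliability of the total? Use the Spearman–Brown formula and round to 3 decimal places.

ρ_k = kρ / (1 + (k−1)ρ) = 2·0.66 / (1 + 1·0.66) = 1.320 / 1.660 = 0.795.

0.795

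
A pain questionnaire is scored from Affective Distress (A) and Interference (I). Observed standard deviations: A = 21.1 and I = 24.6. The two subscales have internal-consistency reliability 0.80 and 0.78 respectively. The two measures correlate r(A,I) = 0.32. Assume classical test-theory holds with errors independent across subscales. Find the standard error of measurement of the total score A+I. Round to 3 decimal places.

14.906

Var(total) = 1050.37 + 332.198 = 1382.57.
True-score variance = 828.193 + 332.198 = 1160.39, so reliability = 0.8393.
Error variance = 1382.57 − 1160.39 = 222.177; SEM = √222.177 = 14.906.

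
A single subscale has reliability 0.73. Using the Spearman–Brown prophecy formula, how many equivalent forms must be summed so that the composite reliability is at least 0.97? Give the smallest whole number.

12

k ≥ ρ*(1−ρ₁)/(ρ₁(1−ρ*)) = 0.97·0.27 / (0.73·0.03) = 11.959.
Smallest integer k = 12.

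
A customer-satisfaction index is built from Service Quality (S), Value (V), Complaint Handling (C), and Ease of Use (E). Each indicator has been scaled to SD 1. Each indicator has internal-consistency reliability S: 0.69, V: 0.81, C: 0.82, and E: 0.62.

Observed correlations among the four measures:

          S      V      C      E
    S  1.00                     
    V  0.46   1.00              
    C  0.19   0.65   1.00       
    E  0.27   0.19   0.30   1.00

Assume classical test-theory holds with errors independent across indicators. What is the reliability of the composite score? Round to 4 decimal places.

0.8695

Var(S+V+C+E) = 4 + 2·[0.46 + 0.19 + 0.27 + 0.65 + 0.19 + 0.30] = 4 + 4.12 = 8.12.
Under uncorrelated errors the observed covariances equal the true-score covariances, so only the own-variance terms attenuate.
True-score variance = [0.69 + 0.81 + 0.82 + 0.62] + 4.12 = 2.94 + 4.12 = 7.06.
Reliability = 7.06 / 8.12 = 0.8695.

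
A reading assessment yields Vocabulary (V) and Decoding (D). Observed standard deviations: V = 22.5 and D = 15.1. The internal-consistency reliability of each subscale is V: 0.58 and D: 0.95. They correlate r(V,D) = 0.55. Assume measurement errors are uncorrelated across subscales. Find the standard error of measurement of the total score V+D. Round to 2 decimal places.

14.97

Var(total) = 734.26 + 373.725 = 1107.99.
True-score variance = 510.234 + 373.725 = 883.959, so reliability = 0.7978.
Error variance = 1107.99 − 883.959 = 224.026; SEM = √224.026 = 14.97.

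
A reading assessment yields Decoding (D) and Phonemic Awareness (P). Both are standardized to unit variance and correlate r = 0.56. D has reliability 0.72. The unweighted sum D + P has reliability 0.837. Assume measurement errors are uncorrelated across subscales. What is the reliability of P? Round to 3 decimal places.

0.771

Var(D+P) = 2 + 2·0.56 = 3.120.
True-score variance = ρ_D + ρ_P + 2·0.56, so 0.837 = (0.72 + ρ_P + 1.12) / 3.120.
ρ_P = 0.837·3.120 − 0.72 − 1.12 = 0.771.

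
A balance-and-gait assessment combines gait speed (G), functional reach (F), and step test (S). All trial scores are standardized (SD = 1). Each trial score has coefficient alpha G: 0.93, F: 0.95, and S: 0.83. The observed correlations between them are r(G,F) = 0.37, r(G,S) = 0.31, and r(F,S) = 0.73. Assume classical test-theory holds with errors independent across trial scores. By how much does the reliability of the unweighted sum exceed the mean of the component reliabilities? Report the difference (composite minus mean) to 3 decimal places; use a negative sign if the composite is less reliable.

Var(sum) = 3 + 2.82 = 5.82; true-score variance = 2.71 + 2.82 = 5.53; composite reliability = 0.9502.
Mean component reliability = 0.9033.
Difference = 0.9502 − 0.9033 = 0.047.

0.047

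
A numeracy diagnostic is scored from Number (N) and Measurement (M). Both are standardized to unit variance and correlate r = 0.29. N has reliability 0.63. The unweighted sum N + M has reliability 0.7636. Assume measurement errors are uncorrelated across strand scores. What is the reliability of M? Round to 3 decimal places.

0.760

Var(N+M) = 2 + 2·0.29 = 2.580.
True-score variance = ρ_N + ρ_M + 2·0.29, so 0.7636 = (0.63 + ρ_M + 0.58) / 2.580.
ρ_M = 0.7636·2.580 − 0.63 − 0.58 = 0.760.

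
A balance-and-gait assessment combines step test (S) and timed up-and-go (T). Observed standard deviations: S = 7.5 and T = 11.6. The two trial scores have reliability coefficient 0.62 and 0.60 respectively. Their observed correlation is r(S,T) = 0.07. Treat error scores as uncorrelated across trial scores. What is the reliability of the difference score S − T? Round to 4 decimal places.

0.5790

Var(S−T) = 7.5² + 11.6² − 2·7.5·11.6·0.07 = 190.81 − 12.18 = 178.63.
Under uncorrelated errors the observed covariances equal the true-score covariances, so only the own-variance terms attenuate.
True-score variance = [7.5²·0.62 + 11.6²·0.60] − 12.18 = 115.611 − 12.18 = 103.431.
Reliability = 103.431 / 178.63 = 0.5790.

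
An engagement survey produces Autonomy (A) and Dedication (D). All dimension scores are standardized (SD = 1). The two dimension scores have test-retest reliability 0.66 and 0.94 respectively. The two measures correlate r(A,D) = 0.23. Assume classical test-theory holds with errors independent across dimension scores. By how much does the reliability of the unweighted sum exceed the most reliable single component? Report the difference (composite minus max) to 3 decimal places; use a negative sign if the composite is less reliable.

Var(sum) = 2 + 0.46 = 2.46; true-score variance = 1.6 + 0.46 = 2.06; composite reliability = 0.8374.
Max component reliability = 0.9400.
Difference = 0.8374 − 0.9400 = -0.103.

-0.103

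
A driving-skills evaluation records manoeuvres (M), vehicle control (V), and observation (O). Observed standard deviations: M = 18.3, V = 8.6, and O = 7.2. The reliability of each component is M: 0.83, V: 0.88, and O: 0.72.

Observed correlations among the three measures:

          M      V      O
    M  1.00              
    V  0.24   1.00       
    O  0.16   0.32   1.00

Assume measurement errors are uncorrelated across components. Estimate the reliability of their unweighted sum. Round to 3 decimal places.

0.870

Var(M+V+O) = 18.3² + 8.6² + 7.2² + 2·[18.3·8.6·0.24 + 18.3·7.2·0.16 + 8.6·7.2·0.32] = 460.69 + 157.334 = 618.024.
Under uncorrelated errors the observed covariances equal the true-score covariances, so only the own-variance terms attenuate.
True-score variance = [18.3²·0.83 + 8.6²·0.88 + 7.2²·0.72] + 157.334 = 380.368 + 157.334 = 537.703.
Reliability = 537.703 / 618.024 = 0.870.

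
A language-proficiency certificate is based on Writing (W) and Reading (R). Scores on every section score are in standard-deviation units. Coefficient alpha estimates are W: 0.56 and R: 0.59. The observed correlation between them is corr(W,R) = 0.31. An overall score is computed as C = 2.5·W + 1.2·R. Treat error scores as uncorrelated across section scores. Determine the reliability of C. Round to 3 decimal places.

0.650

Var(C) = 2.5² + 1.2² + 2·[3·0.31] = 7.69 + 1.86 = 9.55.
Because errors are independent across components, Cov(Tᵢ,Tⱼ) = Cov(Xᵢ,Xⱼ); the off-diagonal part of the true-score variance is the same as above.
True-score variance = [2.5²·0.56 + 1.2²·0.59] + 1.86 = 4.3496 + 1.86 = 6.2096.
Reliability = 6.2096 / 9.55 = 0.650.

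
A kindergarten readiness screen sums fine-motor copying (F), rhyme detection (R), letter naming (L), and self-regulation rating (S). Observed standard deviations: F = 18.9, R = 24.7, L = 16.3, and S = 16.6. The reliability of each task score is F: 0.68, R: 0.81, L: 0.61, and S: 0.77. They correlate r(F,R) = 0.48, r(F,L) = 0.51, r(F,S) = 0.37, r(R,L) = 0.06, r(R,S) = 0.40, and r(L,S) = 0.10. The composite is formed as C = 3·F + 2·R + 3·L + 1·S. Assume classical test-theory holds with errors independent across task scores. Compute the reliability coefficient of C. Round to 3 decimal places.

Var(C) = 3²·18.9² + 2²·24.7² + 3²·16.3² + 16.6² + 2·[6·18.9·24.7·0.48 + 9·18.9·16.3·0.51 + 3·18.9·16.6·0.37 + 6·24.7·16.3·0.06 + 2·24.7·16.6·0.40 + 3·16.3·16.6·0.10] = 8322.02 + 7321.79 = 15643.8.
Because errors are independent across components, Cov(Tᵢ,Tⱼ) = Cov(Xᵢ,Xⱼ); the off-diagonal part of the true-score variance is the same as above.
True-score variance = [3²·18.9²·0.68 + 2²·24.7²·0.81 + 3²·16.3²·0.61 + 16.6²·0.77] + 7321.79 = 5833.64 + 7321.79 = 13155.4.
Reliability = 13155.4 / 15643.8 = 0.841.

0.841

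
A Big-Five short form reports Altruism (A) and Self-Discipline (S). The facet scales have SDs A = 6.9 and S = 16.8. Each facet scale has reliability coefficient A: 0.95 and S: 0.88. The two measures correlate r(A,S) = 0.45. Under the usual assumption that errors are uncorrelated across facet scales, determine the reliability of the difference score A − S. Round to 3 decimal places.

0.839

Var(A−S) = 6.9² + 16.8² − 2·6.9·16.8·0.45 = 329.85 − 104.328 = 225.522.
Under uncorrelated errors the observed covariances equal the true-score covariances, so only the own-variance terms attenuate.
True-score variance = [6.9²·0.95 + 16.8²·0.88] − 104.328 = 293.601 − 104.328 = 189.273.
Reliability = 189.273 / 225.522 = 0.839.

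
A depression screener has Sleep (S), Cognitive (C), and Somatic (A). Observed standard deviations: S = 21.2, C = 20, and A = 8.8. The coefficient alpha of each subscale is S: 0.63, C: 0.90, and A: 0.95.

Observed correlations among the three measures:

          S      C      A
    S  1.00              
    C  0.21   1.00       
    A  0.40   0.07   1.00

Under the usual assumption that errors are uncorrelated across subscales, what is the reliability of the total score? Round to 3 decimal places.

0.836

Var(S+C+A) = 21.2² + 20² + 8.8² + 2·[21.2·20·0.21 + 21.2·8.8·0.40 + 20·8.8·0.07] = 926.88 + 351.968 = 1278.85.
With uncorrelated errors the cross-covariances are all true-score covariance, so they carry over unchanged; only the diagonal terms shrink to ρᵢσᵢ².
True-score variance = [21.2²·0.63 + 20²·0.90 + 8.8²·0.95] + 351.968 = 716.715 + 351.968 = 1068.68.
Reliability = 1068.68 / 1278.85 = 0.836.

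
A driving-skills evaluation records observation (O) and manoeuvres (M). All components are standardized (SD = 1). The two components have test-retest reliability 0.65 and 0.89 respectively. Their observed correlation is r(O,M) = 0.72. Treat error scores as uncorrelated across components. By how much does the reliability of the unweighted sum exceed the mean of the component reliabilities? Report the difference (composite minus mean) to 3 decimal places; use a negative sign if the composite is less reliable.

Var(sum) = 2 + 1.44 = 3.44; true-score variance = 1.54 + 1.44 = 2.98; composite reliability = 0.8663.
Mean component reliability = 0.7700.
Difference = 0.8663 − 0.7700 = 0.096.

0.096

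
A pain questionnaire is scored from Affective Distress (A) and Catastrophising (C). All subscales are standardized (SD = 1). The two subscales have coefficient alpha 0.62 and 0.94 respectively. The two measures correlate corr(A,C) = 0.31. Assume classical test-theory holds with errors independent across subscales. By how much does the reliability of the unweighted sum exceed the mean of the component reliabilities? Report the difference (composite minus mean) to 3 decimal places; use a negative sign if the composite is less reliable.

Var(sum) = 2 + 0.62 = 2.62; true-score variance = 1.56 + 0.62 = 2.18; composite reliability = 0.8321.
Mean component reliability = 0.7800.
Difference = 0.8321 − 0.7800 = 0.052.

0.052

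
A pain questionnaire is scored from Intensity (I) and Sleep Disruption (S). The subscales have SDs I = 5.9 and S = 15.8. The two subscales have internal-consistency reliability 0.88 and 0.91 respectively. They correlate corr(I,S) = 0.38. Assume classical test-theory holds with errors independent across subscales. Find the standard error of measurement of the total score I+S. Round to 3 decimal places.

5.162

Var(total) = 284.45 + 70.8472 = 355.297.
True-score variance = 257.805 + 70.8472 = 328.652, so reliability = 0.9250.
Error variance = 355.297 − 328.652 = 26.6448; SEM = √26.6448 = 5.162.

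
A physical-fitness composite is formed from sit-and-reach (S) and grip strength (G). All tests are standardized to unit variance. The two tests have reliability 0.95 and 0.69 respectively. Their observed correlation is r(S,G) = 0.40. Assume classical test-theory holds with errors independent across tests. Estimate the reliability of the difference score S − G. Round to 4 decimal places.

Var(S−G) = 1 + 1 − 2·0.40 = 2 − 0.8 = 1.2.
Under uncorrelated errors the observed covariances equal the true-score covariances, so only the own-variance terms attenuate.
True-score variance = [0.95 + 0.69] − 0.8 = 1.64 − 0.8 = 0.84.
Reliability = 0.84 / 1.2 = 0.7000.

0.7000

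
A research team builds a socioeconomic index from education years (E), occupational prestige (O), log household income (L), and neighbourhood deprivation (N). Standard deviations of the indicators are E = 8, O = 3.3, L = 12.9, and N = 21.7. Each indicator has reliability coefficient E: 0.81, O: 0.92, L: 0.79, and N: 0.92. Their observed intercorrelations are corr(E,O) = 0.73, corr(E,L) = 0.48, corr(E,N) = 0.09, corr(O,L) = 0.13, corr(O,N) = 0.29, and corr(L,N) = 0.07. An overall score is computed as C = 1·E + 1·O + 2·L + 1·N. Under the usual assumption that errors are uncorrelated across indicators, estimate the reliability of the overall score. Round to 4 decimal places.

0.8825

Var(C) = 8² + 3.3² + 2²·12.9² + 21.7² + 2·[8·3.3·0.73 + 2·8·12.9·0.48 + 8·21.7·0.09 + 2·3.3·12.9·0.13 + 3.3·21.7·0.29 + 2·12.9·21.7·0.07] = 1211.42 + 409.987 = 1621.41.
Under uncorrelated errors the observed covariances equal the true-score covariances, so only the own-variance terms attenuate.
True-score variance = [8²·0.81 + 3.3²·0.92 + 2²·12.9²·0.79 + 21.7²·0.92] + 409.987 = 1020.93 + 409.987 = 1430.92.
Reliability = 1430.92 / 1621.41 = 0.8825.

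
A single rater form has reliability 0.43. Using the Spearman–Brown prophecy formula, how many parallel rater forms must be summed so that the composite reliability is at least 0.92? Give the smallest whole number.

16

k ≥ ρ*(1−ρ₁)/(ρ₁(1−ρ*)) = 0.92·0.57 / (0.43·0.08) = 15.244.
Smallest integer k = 16.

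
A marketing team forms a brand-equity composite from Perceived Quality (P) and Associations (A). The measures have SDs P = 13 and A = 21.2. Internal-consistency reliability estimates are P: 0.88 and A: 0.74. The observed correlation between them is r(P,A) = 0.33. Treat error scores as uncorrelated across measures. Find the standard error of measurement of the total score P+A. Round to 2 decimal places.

Var(total) = 618.44 + 181.896 = 800.336.
True-score variance = 481.306 + 181.896 = 663.202, so reliability = 0.8287.
Error variance = 800.336 − 663.202 = 137.134; SEM = √137.134 = 11.71.

11.71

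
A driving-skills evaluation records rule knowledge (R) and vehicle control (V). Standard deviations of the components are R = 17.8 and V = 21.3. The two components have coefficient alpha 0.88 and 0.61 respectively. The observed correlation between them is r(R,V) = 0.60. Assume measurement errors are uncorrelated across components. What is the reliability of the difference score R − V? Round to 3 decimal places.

0.319

Var(R−V) = 17.8² + 21.3² − 2·17.8·21.3·0.60 = 770.53 − 454.968 = 315.562.
With uncorrelated errors the cross-covariances are all true-score covariance, so they carry over unchanged; only the diagonal terms shrink to ρᵢσᵢ².
True-score variance = [17.8²·0.88 + 21.3²·0.61] − 454.968 = 555.57 − 454.968 = 100.602.
Reliability = 100.602 / 315.562 = 0.319.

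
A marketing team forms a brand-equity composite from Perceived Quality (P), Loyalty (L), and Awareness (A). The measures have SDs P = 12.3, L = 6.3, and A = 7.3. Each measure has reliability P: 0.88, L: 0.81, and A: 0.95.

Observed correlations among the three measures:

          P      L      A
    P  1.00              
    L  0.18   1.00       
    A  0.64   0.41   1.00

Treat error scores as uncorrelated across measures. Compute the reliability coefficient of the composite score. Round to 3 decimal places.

Var(P+L+A) = 12.3² + 6.3² + 7.3² + 2·[12.3·6.3·0.18 + 12.3·7.3·0.64 + 6.3·7.3·0.41] = 244.27 + 180.539 = 424.809.
With uncorrelated errors the cross-covariances are all true-score covariance, so they carry over unchanged; only the diagonal terms shrink to ρᵢσᵢ².
True-score variance = [12.3²·0.88 + 6.3²·0.81 + 7.3²·0.95] + 180.539 = 215.91 + 180.539 = 396.449.
Reliability = 396.449 / 424.809 = 0.933.

0.933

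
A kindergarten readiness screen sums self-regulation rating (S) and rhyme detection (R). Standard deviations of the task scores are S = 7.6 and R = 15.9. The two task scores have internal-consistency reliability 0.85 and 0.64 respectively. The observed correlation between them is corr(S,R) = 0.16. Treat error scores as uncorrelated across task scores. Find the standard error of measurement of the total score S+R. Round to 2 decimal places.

9.98

Var(total) = 310.57 + 38.6688 = 349.239.
True-score variance = 210.894 + 38.6688 = 249.563, so reliability = 0.7146.
Error variance = 349.239 − 249.563 = 99.6756; SEM = √99.6756 = 9.98.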